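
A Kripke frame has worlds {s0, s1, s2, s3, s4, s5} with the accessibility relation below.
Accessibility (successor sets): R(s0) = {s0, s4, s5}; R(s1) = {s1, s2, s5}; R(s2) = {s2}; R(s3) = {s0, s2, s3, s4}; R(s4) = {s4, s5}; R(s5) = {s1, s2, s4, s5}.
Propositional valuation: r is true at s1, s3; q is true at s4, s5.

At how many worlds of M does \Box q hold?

1

Recall that \Box ψ holds at a world iff ψ holds at every accessible world, and \Diamond ψ holds iff ψ holds at some accessible world.
Let φ = \Box q. Evaluate φ at each world:
  s0 (successors {s0, s4, s5}): φ is false.
  s1 (successors {s1, s2, s5}): φ is false.
  s2 (successors {s2}): φ is false.
  s3 (successors {s0, s2, s3, s4}): φ is false.
  s4 (successors {s4, s5}): φ is true.
  s5 (successors {s1, s2, s4, s5}): φ is false.
For instance, at s0:
  At s0: \Box q requires q at every successor {s0, s4, s5}.
    q fails at s0, so \Box q is false at s0.
Satisfying worlds: {s4}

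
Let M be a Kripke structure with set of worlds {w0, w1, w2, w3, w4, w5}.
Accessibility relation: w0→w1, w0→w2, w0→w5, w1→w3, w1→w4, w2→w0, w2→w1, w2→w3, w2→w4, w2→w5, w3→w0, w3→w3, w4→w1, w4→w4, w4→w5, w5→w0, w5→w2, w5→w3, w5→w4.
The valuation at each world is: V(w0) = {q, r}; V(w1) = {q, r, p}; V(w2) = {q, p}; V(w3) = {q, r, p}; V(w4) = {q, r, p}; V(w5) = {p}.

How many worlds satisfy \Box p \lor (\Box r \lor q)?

5

Let φ = \Box p \lor (\Box r \lor q). Evaluate φ at each world:
  w0 (successors {w1, w2, w5}): φ is true.
  w1 (successors {w3, w4}): φ is true.
  w2 (successors {w0, w1, w3, w4, w5}): φ is true.
  w3 (successors {w0, w3}): φ is true.
  w4 (successors {w1, w4, w5}): φ is true.
  w5 (successors {w0, w2, w3, w4}): φ is false.
For instance, at w0:
  At w0: \Box p is true, \Box r \lor q is true, so \Box p \lor (\Box r \lor q) is true.
    At w0: \Box p requires p at every successor {w1, w2, w5}.
      At w1: p is true.
      At w2: p is true.
      At w5: p is true.
    So \Box p is true at w0.
    At w0: \Box r is false, q is true, so \Box r \lor q is true.
      At w0: \Box r requires r at every successor {w1, w2, w5}.
        r fails at w2, so \Box r is false at w0.
Satisfying worlds: {w0, w1, w2, w3, w4}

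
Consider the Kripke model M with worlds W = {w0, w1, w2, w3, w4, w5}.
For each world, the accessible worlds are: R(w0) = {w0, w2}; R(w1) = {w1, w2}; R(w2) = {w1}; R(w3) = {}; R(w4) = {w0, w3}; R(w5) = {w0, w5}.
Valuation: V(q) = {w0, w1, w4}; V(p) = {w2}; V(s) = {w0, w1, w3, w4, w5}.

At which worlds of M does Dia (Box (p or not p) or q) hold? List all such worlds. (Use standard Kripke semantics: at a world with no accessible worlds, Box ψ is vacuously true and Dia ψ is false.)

Let φ = Dia (Box (p or not p) or q). Evaluate φ at each world:
  w0 (successors {w0, w2}): φ is true.
  w1 (successors {w1, w2}): φ is true.
  w2 (successors {w1}): φ is true.
  w3 (successors ∅): φ is false.
  w4 (successors {w0, w3}): φ is true.
  w5 (successors {w0, w5}): φ is true.
For instance, at w0:
  At w0: Dia (Box (p or not p) or q) requires Box (p or not p) or q at some successor in {w0, w2}.
    Box (p or not p) or q holds at w0, so Dia (Box (p or not p) or q) is true at w0.
      At w0: Box (p or not p) is true, q is true, so Box (p or not p) or q is true.
Satisfying worlds: {w0, w1, w2, w4, w5}

w0, w1, w2, w4, w5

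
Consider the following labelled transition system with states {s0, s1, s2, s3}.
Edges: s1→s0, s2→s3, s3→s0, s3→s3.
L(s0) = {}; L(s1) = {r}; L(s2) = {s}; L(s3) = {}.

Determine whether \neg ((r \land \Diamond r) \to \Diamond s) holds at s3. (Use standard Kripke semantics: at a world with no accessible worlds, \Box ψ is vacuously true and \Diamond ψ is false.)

At s3: (r \land \Diamond r) \to \Diamond s is true, so \neg ((r \land \Diamond r) \to \Diamond s) is false.
  At s3: r \land \Diamond r is false, \Diamond s is false, so (r \land \Diamond r) \to \Diamond s is true.
    At s3: r is false, \Diamond r is false, so r \land \Diamond r is false.
      At s3: \Diamond r requires r at some successor in {s0, s3}.
        At s0: r is false.
        At s3: r is false.
      So \Diamond r is false at s3.
    At s3: \Diamond s requires s at some successor in {s0, s3}.
      At s0: s is false.
      At s3: s is false.
    So \Diamond s is false at s3.

No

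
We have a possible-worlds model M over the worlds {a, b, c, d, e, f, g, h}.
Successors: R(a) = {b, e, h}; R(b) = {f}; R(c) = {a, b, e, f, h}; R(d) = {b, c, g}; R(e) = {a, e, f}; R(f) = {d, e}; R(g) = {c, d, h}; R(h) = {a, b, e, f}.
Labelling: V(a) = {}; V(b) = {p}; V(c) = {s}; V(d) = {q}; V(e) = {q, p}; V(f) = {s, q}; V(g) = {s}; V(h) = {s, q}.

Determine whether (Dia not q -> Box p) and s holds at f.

At f: Dia not q -> Box p is true, s is true, so (Dia not q -> Box p) and s is true.
  At f: Dia not q is false, Box p is false, so Dia not q -> Box p is true.
    At f: Dia not q requires not q at some successor in {d, e}.
      At d: not q is false.
      At e: not q is false.
    So Dia not q is false at f.
    At f: Box p requires p at every successor {d, e}.
      p fails at d, so Box p is false at f.

Yes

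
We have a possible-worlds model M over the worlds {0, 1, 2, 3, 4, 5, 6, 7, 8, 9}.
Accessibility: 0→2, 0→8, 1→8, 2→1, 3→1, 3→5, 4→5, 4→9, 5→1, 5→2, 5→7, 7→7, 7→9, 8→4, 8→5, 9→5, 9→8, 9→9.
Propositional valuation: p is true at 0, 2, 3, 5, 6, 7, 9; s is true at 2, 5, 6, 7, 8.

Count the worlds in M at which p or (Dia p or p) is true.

9

Let φ = p or (Dia p or p). Evaluate φ at each world:
  0 (successors {2, 8}): φ is true.
  1 (successors {8}): φ is false.
  2 (successors {1}): φ is true.
  3 (successors {1, 5}): φ is true.
  4 (successors {5, 9}): φ is true.
  5 (successors {1, 2, 7}): φ is true.
  6 (successors ∅): φ is true.
  7 (successors {7, 9}): φ is true.
  8 (successors {4, 5}): φ is true.
  9 (successors {5, 8, 9}): φ is true.
For instance, at 5:
  At 5: p is true, Dia p or p is true, so p or (Dia p or p) is true.
    At 5: Dia p is true, p is true, so Dia p or p is true.
      At 5: Dia p requires p at some successor in {1, 2, 7}.
        p holds at 2, so Dia p is true at 5.
Satisfying worlds: {0, 2, 3, 4, 5, 6, 7, 8, 9}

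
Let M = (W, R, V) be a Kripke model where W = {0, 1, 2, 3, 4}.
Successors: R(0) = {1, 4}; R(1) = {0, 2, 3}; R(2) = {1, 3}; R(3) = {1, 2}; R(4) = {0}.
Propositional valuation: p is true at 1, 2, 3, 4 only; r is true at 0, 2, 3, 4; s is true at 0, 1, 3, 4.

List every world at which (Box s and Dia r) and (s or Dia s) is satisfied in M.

0, 2, 4

Let φ = (Box s and Dia r) and (s or Dia s). Evaluate φ at each world:
  0 (successors {1, 4}): φ is true.
  1 (successors {0, 2, 3}): φ is false.
  2 (successors {1, 3}): φ is true.
  3 (successors {1, 2}): φ is false.
  4 (successors {0}): φ is true.
For instance, at 2:
  At 2: Box s and Dia r is true, s or Dia s is true, so (Box s and Dia r) and (s or Dia s) is true.
    At 2: Box s is true, Dia r is true, so Box s and Dia r is true.
      At 2: Box s requires s at every successor {1, 3}.
        At 1: s is true.
        At 3: s is true.
      So Box s is true at 2.
      At 2: Dia r requires r at some successor in {1, 3}.
        r holds at 3, so Dia r is true at 2.
    At 2: s is false, Dia s is true, so s or Dia s is true.
      At 2: Dia s requires s at some successor in {1, 3}.
        s holds at 1, so Dia s is true at 2.
Satisfying worlds: {0, 2, 4}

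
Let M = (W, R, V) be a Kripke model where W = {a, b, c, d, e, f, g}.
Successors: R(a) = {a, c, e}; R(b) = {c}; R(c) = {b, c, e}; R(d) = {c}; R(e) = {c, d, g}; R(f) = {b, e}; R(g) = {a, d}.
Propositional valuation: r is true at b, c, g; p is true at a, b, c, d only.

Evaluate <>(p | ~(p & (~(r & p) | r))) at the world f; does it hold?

Recall that <>ψ holds at a world iff ψ holds at some accessible world.
At f: <>(p | ~(p & (~(r & p) | r))) requires p | ~(p & (~(r & p) | r)) at some successor in {b, e}.
  p | ~(p & (~(r & p) | r)) holds at b, so <>(p | ~(p & (~(r & p) | r))) is true at f.

Yes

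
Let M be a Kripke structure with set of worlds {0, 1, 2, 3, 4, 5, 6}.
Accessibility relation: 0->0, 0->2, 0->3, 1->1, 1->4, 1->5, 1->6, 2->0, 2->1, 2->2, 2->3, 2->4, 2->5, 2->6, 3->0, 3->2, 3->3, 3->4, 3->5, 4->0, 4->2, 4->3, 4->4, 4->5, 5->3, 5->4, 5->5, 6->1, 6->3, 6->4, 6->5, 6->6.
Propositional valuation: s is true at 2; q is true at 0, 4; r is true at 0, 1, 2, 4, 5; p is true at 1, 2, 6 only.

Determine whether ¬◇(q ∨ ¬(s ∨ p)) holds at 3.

No

At 3: ◇(q ∨ ¬(s ∨ p)) is true, so ¬◇(q ∨ ¬(s ∨ p)) is false.
  At 3: ◇(q ∨ ¬(s ∨ p)) requires q ∨ ¬(s ∨ p) at some successor in {0, 2, 3, 4, 5}.
    q ∨ ¬(s ∨ p) holds at 0, so ◇(q ∨ ¬(s ∨ p)) is true at 3.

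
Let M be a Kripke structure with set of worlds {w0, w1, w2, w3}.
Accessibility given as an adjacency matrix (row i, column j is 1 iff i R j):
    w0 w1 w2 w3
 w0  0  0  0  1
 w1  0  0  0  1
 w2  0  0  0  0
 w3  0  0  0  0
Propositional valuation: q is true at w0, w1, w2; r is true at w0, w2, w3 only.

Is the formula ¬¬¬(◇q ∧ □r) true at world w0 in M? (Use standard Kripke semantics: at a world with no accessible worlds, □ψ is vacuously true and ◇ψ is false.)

Yes

Recall that □ψ holds at a world iff ψ holds at every accessible world, and ◇ψ holds iff ψ holds at some accessible world.
At w0: ¬¬(◇q ∧ □r) is false, so ¬¬¬(◇q ∧ □r) is true.
  At w0: ¬(◇q ∧ □r) is true, so ¬¬(◇q ∧ □r) is false.
    At w0: ◇q ∧ □r is false, so ¬(◇q ∧ □r) is true.
      At w0: ◇q is false, □r is true, so ◇q ∧ □r is false.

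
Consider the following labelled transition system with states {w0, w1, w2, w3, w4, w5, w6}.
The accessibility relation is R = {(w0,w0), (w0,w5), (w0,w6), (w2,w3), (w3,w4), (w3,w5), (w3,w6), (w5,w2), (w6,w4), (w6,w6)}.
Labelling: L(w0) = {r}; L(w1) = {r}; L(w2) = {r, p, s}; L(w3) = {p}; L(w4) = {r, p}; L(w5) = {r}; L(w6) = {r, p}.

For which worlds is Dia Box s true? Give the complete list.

w0, w3, w6

Recall that Box ψ holds at a world iff ψ holds at every accessible world, and Dia ψ holds iff ψ holds at some accessible world.
Let φ = Dia Box s. Evaluate φ at each world:
  w0 (successors {w0, w5, w6}): φ is true.
  w1 (successors ∅): φ is false.
  w2 (successors {w3}): φ is false.
  w3 (successors {w4, w5, w6}): φ is true.
  w4 (successors ∅): φ is false.
  w5 (successors {w2}): φ is false.
  w6 (successors {w4, w6}): φ is true.
For instance, at w3:
  At w3: Dia Box s requires Box s at some successor in {w4, w5, w6}.
    Box s holds at w4, so Dia Box s is true at w3.
      At w4: no accessible worlds, so Box s holds vacuously.
Satisfying worlds: {w0, w3, w6}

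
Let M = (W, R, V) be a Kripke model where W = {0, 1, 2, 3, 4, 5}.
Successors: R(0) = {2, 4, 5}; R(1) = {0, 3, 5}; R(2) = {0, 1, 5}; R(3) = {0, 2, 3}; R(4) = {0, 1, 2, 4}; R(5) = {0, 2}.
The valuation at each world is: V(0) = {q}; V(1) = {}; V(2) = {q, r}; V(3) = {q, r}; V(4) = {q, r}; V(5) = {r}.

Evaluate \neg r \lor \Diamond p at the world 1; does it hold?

Yes

Recall that \Diamond ψ holds at a world iff ψ holds at some accessible world.
At 1: \neg r is true, \Diamond p is false, so \neg r \lor \Diamond p is true.
  At 1: \Diamond p requires p at some successor in {0, 3, 5}.
    At 0: p is false.
    At 3: p is false.
    At 5: p is false.
  So \Diamond p is false at 1.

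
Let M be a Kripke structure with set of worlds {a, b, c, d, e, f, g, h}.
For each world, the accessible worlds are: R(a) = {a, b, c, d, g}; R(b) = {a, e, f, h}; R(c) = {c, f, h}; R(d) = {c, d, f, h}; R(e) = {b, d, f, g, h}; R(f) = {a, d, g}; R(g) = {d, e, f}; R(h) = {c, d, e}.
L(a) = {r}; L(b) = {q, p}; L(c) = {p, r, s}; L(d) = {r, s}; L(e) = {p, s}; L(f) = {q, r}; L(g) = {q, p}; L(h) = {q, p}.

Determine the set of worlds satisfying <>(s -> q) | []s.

a, b, c, d, e, f, g, h

Recall that []ψ holds at a world iff ψ holds at every accessible world, and <>ψ holds iff ψ holds at some accessible world.
Let φ = <>(s -> q) | []s. Evaluate φ at each world:
  a (successors {a, b, c, d, g}): φ is true.
  b (successors {a, e, f, h}): φ is true.
  c (successors {c, f, h}): φ is true.
  d (successors {c, d, f, h}): φ is true.
  e (successors {b, d, f, g, h}): φ is true.
  f (successors {a, d, g}): φ is true.
  g (successors {d, e, f}): φ is true.
  h (successors {c, d, e}): φ is true.
For instance, at h:
  At h: <>(s -> q) is false, []s is true, so <>(s -> q) | []s is true.
    At h: <>(s -> q) requires s -> q at some successor in {c, d, e}.
      At c: s -> q is false.
      At d: s -> q is false.
      At e: s -> q is false.
    So <>(s -> q) is false at h.
    At h: []s requires s at every successor {c, d, e}.
      At c: s is true.
      At d: s is true.
      At e: s is true.
    So []s is true at h.
Satisfying worlds: {a, b, c, d, e, f, g, h}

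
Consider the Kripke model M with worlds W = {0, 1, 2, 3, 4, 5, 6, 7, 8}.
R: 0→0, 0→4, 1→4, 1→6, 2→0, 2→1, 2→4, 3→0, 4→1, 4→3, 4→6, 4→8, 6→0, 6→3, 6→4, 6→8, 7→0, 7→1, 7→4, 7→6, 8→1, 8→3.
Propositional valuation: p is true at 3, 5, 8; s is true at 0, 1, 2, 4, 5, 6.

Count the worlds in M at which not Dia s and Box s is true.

1

Recall that Box ψ holds at a world iff ψ holds at every accessible world, and Dia ψ holds iff ψ holds at some accessible world.
Let φ = not Dia s and Box s. Evaluate φ at each world:
  0 (successors {0, 4}): φ is false.
  1 (successors {4, 6}): φ is false.
  2 (successors {0, 1, 4}): φ is false.
  3 (successors {0}): φ is false.
  4 (successors {1, 3, 6, 8}): φ is false.
  5 (successors ∅): φ is true.
  6 (successors {0, 3, 4, 8}): φ is false.
  7 (successors {0, 1, 4, 6}): φ is false.
  8 (successors {1, 3}): φ is false.
For instance, at 7:
  At 7: not Dia s is false, Box s is true, so not Dia s and Box s is false.
    At 7: Dia s is true, so not Dia s is false.
      At 7: Dia s requires s at some successor in {0, 1, 4, 6}.
        s holds at 0, so Dia s is true at 7.
    At 7: Box s requires s at every successor {0, 1, 4, 6}.
      At 0: s is true.
      At 1: s is true.
      At 4: s is true.
      At 6: s is true.
    So Box s is true at 7.
Satisfying worlds: {5}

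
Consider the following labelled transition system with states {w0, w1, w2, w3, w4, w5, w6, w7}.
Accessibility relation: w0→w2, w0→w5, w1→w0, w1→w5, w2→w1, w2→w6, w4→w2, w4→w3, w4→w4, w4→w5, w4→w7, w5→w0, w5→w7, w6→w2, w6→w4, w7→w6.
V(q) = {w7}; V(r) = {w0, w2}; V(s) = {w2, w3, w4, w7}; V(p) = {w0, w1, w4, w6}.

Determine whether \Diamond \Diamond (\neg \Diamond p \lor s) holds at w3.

At w3: no accessible worlds, so \Diamond \Diamond (\neg \Diamond p \lor s) is false.

No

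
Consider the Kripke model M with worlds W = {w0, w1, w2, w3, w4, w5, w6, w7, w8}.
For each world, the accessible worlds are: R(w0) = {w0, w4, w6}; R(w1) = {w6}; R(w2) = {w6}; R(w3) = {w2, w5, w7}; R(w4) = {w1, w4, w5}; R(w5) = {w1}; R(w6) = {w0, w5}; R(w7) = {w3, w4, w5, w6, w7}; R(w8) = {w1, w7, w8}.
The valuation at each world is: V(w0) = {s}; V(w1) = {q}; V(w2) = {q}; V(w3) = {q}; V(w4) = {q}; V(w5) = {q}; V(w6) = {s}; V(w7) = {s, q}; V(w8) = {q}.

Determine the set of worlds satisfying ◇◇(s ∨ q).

Let φ = ◇◇(s ∨ q). Evaluate φ at each world:
  w0 (successors {w0, w4, w6}): φ is true.
  w1 (successors {w6}): φ is true.
  w2 (successors {w6}): φ is true.
  w3 (successors {w2, w5, w7}): φ is true.
  w4 (successors {w1, w4, w5}): φ is true.
  w5 (successors {w1}): φ is true.
  w6 (successors {w0, w5}): φ is true.
  w7 (successors {w3, w4, w5, w6, w7}): φ is true.
  w8 (successors {w1, w7, w8}): φ is true.
For instance, at w5:
  At w5: ◇◇(s ∨ q) requires ◇(s ∨ q) at some successor in {w1}.
    ◇(s ∨ q) holds at w1, so ◇◇(s ∨ q) is true at w5.
      At w1: ◇(s ∨ q) requires s ∨ q at some successor in {w6}.
        s ∨ q holds at w6, so ◇(s ∨ q) is true at w1.
Satisfying worlds: {w0, w1, w2, w3, w4, w5, w6, w7, w8}

w0, w1, w2, w3, w4, w5, w6, w7, w8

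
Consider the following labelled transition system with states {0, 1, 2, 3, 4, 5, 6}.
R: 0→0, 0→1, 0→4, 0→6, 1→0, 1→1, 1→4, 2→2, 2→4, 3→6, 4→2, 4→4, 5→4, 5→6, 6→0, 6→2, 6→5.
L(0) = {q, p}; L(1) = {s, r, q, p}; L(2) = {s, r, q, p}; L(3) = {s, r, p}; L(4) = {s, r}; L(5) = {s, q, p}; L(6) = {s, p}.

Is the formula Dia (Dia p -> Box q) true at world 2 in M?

Recall that Box ψ holds at a world iff ψ holds at every accessible world, and Dia ψ holds iff ψ holds at some accessible world.
At 2: Dia (Dia p -> Box q) requires Dia p -> Box q at some successor in {2, 4}.
  At 2: Dia p -> Box q is false.
  At 4: Dia p -> Box q is false.
So Dia (Dia p -> Box q) is false at 2.

No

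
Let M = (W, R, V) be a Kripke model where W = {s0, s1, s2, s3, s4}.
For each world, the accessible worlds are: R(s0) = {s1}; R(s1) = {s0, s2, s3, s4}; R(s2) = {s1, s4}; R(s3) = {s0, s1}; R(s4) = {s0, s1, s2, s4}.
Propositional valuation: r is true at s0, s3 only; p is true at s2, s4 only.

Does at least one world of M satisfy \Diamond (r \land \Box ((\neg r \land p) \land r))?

Let φ = \Diamond (r \land \Box ((\neg r \land p) \land r)). Evaluate φ at each world:
  s0 (successors {s1}): φ is false.
  s1 (successors {s0, s2, s3, s4}): φ is false.
  s2 (successors {s1, s4}): φ is false.
  s3 (successors {s0, s1}): φ is false.
  s4 (successors {s0, s1, s2, s4}): φ is false.
For instance, at s3:
  At s3: \Diamond (r \land \Box ((\neg r \land p) \land r)) requires r \land \Box ((\neg r \land p) \land r) at some successor in {s0, s1}.
    At s0: r \land \Box ((\neg r \land p) \land r) is false.
    At s1: r \land \Box ((\neg r \land p) \land r) is false.
  So \Diamond (r \land \Box ((\neg r \land p) \land r)) is false at s3.

No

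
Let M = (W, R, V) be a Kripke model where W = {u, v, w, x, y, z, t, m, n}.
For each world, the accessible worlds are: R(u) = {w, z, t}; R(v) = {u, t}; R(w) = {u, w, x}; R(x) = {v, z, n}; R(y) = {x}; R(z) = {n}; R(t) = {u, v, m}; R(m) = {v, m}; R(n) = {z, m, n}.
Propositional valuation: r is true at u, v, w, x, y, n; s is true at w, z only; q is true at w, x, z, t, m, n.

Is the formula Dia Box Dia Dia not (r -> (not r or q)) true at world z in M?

No

At z: Dia Box Dia Dia not (r -> (not r or q)) requires Box Dia Dia not (r -> (not r or q)) at some successor in {n}.
  At n: Box Dia Dia not (r -> (not r or q)) is false.
So Dia Box Dia Dia not (r -> (not r or q)) is false at z.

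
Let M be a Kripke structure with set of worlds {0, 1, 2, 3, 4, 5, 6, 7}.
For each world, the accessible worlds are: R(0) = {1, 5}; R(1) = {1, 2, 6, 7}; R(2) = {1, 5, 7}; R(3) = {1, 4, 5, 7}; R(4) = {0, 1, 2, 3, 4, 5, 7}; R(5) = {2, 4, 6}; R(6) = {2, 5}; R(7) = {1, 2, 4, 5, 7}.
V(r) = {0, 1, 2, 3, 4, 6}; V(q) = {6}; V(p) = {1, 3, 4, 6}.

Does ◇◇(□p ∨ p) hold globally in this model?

Let φ = ◇◇(□p ∨ p). Evaluate φ at each world:
  0 (successors {1, 5}): φ is true.
  1 (successors {1, 2, 6, 7}): φ is true.
  2 (successors {1, 5, 7}): φ is true.
  3 (successors {1, 4, 5, 7}): φ is true.
  4 (successors {0, 1, 2, 3, 4, 5, 7}): φ is true.
  5 (successors {2, 4, 6}): φ is true.
  6 (successors {2, 5}): φ is true.
  7 (successors {1, 2, 4, 5, 7}): φ is true.
For instance, at 5:
  At 5: ◇◇(□p ∨ p) requires ◇(□p ∨ p) at some successor in {2, 4, 6}.
    ◇(□p ∨ p) holds at 2, so ◇◇(□p ∨ p) is true at 5.
      At 2: ◇(□p ∨ p) requires □p ∨ p at some successor in {1, 5, 7}.
        □p ∨ p holds at 1, so ◇(□p ∨ p) is true at 2.

Yes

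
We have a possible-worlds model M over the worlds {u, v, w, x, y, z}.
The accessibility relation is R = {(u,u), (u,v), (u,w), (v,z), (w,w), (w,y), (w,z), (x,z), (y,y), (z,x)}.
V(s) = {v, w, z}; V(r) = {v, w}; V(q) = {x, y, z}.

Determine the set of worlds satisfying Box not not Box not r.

Let φ = Box not not Box not r. Evaluate φ at each world:
  u (successors {u, v, w}): φ is false.
  v (successors {z}): φ is true.
  w (successors {w, y, z}): φ is false.
  x (successors {z}): φ is true.
  y (successors {y}): φ is true.
  z (successors {x}): φ is true.
For instance, at z:
  At z: Box not not Box not r requires not not Box not r at every successor {x}.
      At x: not Box not r is false, so not not Box not r is true.
  So Box not not Box not r is true at z.
Satisfying worlds: {v, x, y, z}

v, x, y, z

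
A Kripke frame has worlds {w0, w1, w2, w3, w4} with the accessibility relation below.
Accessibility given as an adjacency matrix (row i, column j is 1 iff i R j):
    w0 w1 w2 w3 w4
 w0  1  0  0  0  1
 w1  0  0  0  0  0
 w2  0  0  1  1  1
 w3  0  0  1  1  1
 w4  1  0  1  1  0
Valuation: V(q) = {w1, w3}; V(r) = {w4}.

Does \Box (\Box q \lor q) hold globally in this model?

No

Recall that \Box ψ holds at a world iff ψ holds at every accessible world, and \Diamond ψ holds iff ψ holds at some accessible world.
Let φ = \Box (\Box q \lor q). Evaluate φ at each world:
  w0 (successors {w0, w4}): φ is false.
  w1 (successors ∅): φ is true.
  w2 (successors {w2, w3, w4}): φ is false.
  w3 (successors {w2, w3, w4}): φ is false.
  w4 (successors {w0, w2, w3}): φ is false.
Detail at w0 (counterexample):
  At w0: \Box (\Box q \lor q) requires \Box q \lor q at every successor {w0, w4}.
    \Box q \lor q fails at w0, so \Box (\Box q \lor q) is false at w0.
      At w0: \Box q is false, q is false, so \Box q \lor q is false.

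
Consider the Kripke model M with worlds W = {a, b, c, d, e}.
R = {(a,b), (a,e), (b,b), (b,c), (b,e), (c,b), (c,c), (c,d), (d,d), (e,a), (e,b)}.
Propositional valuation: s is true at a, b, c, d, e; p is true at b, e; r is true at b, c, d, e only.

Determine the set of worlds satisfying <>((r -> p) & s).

a, b, c, e

Recall that <>ψ holds at a world iff ψ holds at some accessible world.
Let φ = <>((r -> p) & s). Evaluate φ at each world:
  a (successors {b, e}): φ is true.
  b (successors {b, c, e}): φ is true.
  c (successors {b, c, d}): φ is true.
  d (successors {d}): φ is false.
  e (successors {a, b}): φ is true.
For instance, at b:
  At b: <>((r -> p) & s) requires (r -> p) & s at some successor in {b, c, e}.
    (r -> p) & s holds at b, so <>((r -> p) & s) is true at b.
Satisfying worlds: {a, b, c, e}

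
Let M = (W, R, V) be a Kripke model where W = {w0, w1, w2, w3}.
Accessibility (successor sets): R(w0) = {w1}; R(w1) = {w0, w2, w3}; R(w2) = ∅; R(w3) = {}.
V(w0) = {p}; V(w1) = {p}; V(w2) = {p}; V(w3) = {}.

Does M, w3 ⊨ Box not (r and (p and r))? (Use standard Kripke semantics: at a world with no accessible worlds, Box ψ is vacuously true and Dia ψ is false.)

Yes

At w3: no accessible worlds, so Box not (r and (p and r)) holds vacuously.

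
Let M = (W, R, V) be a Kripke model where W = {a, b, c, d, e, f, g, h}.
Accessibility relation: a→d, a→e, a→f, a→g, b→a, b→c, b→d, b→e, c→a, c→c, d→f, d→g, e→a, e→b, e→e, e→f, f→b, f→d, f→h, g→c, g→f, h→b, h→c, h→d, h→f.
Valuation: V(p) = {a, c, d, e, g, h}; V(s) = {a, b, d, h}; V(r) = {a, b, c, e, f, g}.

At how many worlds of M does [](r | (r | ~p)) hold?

Let φ = [](r | (r | ~p)). Evaluate φ at each world:
  a (successors {d, e, f, g}): φ is false.
  b (successors {a, c, d, e}): φ is false.
  c (successors {a, c}): φ is true.
  d (successors {f, g}): φ is true.
  e (successors {a, b, e, f}): φ is true.
  f (successors {b, d, h}): φ is false.
  g (successors {c, f}): φ is true.
  h (successors {b, c, d, f}): φ is false.
For instance, at g:
  At g: [](r | (r | ~p)) requires r | (r | ~p) at every successor {c, f}.
    At c: r | (r | ~p) is true.
    At f: r | (r | ~p) is true.
  So [](r | (r | ~p)) is true at g.
Satisfying worlds: {c, d, e, g}

4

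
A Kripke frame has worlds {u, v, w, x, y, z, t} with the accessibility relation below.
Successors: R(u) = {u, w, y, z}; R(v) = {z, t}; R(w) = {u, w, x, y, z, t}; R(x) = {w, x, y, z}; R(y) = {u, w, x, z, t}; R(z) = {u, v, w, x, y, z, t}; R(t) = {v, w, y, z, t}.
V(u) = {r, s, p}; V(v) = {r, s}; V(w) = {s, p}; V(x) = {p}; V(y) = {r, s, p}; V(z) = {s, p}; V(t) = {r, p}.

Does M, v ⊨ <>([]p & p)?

Recall that []ψ holds at a world iff ψ holds at every accessible world, and <>ψ holds iff ψ holds at some accessible world.
At v: <>([]p & p) requires []p & p at some successor in {z, t}.
  At z: []p & p is false.
  At t: []p & p is false.
So <>([]p & p) is false at v.

No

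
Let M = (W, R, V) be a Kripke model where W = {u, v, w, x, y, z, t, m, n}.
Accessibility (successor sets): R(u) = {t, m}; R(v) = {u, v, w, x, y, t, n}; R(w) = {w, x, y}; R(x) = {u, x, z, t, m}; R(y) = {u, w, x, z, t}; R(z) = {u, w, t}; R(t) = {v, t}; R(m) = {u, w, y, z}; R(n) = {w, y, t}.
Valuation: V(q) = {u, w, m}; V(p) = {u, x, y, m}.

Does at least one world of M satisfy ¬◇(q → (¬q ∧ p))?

No

Recall that ◇ψ holds at a world iff ψ holds at some accessible world.
Let φ = ¬◇(q → (¬q ∧ p)). Evaluate φ at each world:
  u (successors {t, m}): φ is false.
  v (successors {u, v, w, x, y, t, n}): φ is false.
  w (successors {w, x, y}): φ is false.
  x (successors {u, x, z, t, m}): φ is false.
  y (successors {u, w, x, z, t}): φ is false.
  z (successors {u, w, t}): φ is false.
  t (successors {v, t}): φ is false.
  m (successors {u, w, y, z}): φ is false.
  n (successors {w, y, t}): φ is false.
For instance, at m:
  At m: ◇(q → (¬q ∧ p)) is true, so ¬◇(q → (¬q ∧ p)) is false.
    At m: ◇(q → (¬q ∧ p)) requires q → (¬q ∧ p) at some successor in {u, w, y, z}.
      q → (¬q ∧ p) holds at y, so ◇(q → (¬q ∧ p)) is true at m.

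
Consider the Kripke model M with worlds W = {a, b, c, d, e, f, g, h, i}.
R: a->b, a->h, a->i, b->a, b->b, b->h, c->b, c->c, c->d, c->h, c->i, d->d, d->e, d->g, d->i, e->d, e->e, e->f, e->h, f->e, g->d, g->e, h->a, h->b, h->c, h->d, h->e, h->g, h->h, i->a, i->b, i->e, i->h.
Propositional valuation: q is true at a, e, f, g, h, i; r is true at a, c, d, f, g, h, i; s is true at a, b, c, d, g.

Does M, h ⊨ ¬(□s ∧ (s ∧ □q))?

Yes

At h: □s ∧ (s ∧ □q) is false, so ¬(□s ∧ (s ∧ □q)) is true.
  At h: □s is false, s ∧ □q is false, so □s ∧ (s ∧ □q) is false.
    At h: □s requires s at every successor {a, b, c, d, e, g, h}.
      s fails at e, so □s is false at h.
    At h: s is false, □q is false, so s ∧ □q is false.
      At h: □q requires q at every successor {a, b, c, d, e, g, h}.
        q fails at b, so □q is false at h.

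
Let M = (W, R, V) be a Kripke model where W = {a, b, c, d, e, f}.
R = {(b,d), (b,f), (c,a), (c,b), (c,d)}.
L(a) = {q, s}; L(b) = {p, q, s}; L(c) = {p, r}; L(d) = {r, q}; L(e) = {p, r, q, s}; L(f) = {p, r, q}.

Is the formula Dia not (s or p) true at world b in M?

Yes

At b: Dia not (s or p) requires not (s or p) at some successor in {d, f}.
  not (s or p) holds at d, so Dia not (s or p) is true at b.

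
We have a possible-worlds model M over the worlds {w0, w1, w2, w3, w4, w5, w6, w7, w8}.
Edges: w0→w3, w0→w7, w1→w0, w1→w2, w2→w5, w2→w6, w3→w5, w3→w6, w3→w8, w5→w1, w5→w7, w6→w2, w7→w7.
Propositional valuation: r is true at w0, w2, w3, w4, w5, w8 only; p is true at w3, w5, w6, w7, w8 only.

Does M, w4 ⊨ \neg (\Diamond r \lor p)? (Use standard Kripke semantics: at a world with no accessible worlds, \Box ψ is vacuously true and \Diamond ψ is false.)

Recall that \Diamond ψ holds at a world iff ψ holds at some accessible world.
At w4: \Diamond r \lor p is false, so \neg (\Diamond r \lor p) is true.
  At w4: \Diamond r is false, p is false, so \Diamond r \lor p is false.
    At w4: no accessible worlds, so \Diamond r is false.

Yes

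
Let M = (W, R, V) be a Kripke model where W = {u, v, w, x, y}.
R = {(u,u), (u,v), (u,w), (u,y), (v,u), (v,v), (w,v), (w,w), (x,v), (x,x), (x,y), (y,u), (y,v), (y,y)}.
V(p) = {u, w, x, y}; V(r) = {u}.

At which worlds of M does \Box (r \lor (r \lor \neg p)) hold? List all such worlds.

Recall that \Box ψ holds at a world iff ψ holds at every accessible world, and \Diamond ψ holds iff ψ holds at some accessible world.
Let φ = \Box (r \lor (r \lor \neg p)). Evaluate φ at each world:
  u (successors {u, v, w, y}): φ is false.
  v (successors {u, v}): φ is true.
  w (successors {v, w}): φ is false.
  x (successors {v, x, y}): φ is false.
  y (successors {u, v, y}): φ is false.
For instance, at x:
  At x: \Box (r \lor (r \lor \neg p)) requires r \lor (r \lor \neg p) at every successor {v, x, y}.
    r \lor (r \lor \neg p) fails at x, so \Box (r \lor (r \lor \neg p)) is false at x.
Satisfying worlds: {v}

v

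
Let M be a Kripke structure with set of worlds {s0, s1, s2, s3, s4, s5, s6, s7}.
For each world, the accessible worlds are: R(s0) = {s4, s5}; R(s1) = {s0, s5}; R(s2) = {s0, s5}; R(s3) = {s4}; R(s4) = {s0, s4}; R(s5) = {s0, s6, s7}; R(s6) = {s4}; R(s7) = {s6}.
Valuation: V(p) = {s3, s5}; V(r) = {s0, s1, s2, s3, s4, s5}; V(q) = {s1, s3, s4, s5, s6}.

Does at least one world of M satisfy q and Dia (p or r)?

Let φ = q and Dia (p or r). Evaluate φ at each world:
  s0 (successors {s4, s5}): φ is false.
  s1 (successors {s0, s5}): φ is true.
  s2 (successors {s0, s5}): φ is false.
  s3 (successors {s4}): φ is true.
  s4 (successors {s0, s4}): φ is true.
  s5 (successors {s0, s6, s7}): φ is true.
  s6 (successors {s4}): φ is true.
  s7 (successors {s6}): φ is false.
Detail at s1 (witness):
  At s1: q is true, Dia (p or r) is true, so q and Dia (p or r) is true.
    At s1: Dia (p or r) requires p or r at some successor in {s0, s5}.
      p or r holds at s0, so Dia (p or r) is true at s1.

Yes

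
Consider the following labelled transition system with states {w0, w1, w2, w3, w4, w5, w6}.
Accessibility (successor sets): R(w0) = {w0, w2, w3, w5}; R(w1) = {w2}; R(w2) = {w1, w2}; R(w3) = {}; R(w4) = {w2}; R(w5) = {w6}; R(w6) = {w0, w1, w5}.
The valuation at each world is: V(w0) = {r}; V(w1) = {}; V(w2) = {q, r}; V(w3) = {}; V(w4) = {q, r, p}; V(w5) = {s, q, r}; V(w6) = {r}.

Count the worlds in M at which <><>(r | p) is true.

6

Let φ = <><>(r | p). Evaluate φ at each world:
  w0 (successors {w0, w2, w3, w5}): φ is true.
  w1 (successors {w2}): φ is true.
  w2 (successors {w1, w2}): φ is true.
  w3 (successors ∅): φ is false.
  w4 (successors {w2}): φ is true.
  w5 (successors {w6}): φ is true.
  w6 (successors {w0, w1, w5}): φ is true.
For instance, at w5:
  At w5: <><>(r | p) requires <>(r | p) at some successor in {w6}.
    <>(r | p) holds at w6, so <><>(r | p) is true at w5.
      At w6: <>(r | p) requires r | p at some successor in {w0, w1, w5}.
        r | p holds at w0, so <>(r | p) is true at w6.
Satisfying worlds: {w0, w1, w2, w4, w5, w6}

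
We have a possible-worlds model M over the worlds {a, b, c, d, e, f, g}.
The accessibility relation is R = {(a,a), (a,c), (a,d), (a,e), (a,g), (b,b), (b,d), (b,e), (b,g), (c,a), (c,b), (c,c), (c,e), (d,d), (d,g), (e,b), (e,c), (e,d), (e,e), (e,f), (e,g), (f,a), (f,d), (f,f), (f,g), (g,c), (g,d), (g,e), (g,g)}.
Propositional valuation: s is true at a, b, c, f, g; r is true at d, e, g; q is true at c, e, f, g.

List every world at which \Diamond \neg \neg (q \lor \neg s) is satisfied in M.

a, b, c, d, e, f, g

Let φ = \Diamond \neg \neg (q \lor \neg s). Evaluate φ at each world:
  a (successors {a, c, d, e, g}): φ is true.
  b (successors {b, d, e, g}): φ is true.
  c (successors {a, b, c, e}): φ is true.
  d (successors {d, g}): φ is true.
  e (successors {b, c, d, e, f, g}): φ is true.
  f (successors {a, d, f, g}): φ is true.
  g (successors {c, d, e, g}): φ is true.
For instance, at d:
  At d: \Diamond \neg \neg (q \lor \neg s) requires \neg \neg (q \lor \neg s) at some successor in {d, g}.
    \neg \neg (q \lor \neg s) holds at d, so \Diamond \neg \neg (q \lor \neg s) is true at d.
Satisfying worlds: {a, b, c, d, e, f, g}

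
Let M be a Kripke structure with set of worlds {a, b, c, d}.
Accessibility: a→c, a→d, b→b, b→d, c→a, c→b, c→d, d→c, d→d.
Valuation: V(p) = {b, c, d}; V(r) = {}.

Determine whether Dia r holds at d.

At d: Dia r requires r at some successor in {c, d}.
  At c: r is false.
  At d: r is false.
So Dia r is false at d.

No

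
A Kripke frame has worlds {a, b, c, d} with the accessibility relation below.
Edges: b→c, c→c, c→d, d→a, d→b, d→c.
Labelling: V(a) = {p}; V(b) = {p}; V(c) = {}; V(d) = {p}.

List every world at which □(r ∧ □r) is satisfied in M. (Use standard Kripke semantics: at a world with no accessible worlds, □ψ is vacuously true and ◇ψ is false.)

a

Let φ = □(r ∧ □r). Evaluate φ at each world:
  a (successors ∅): φ is true.
  b (successors {c}): φ is false.
  c (successors {c, d}): φ is false.
  d (successors {a, b, c}): φ is false.
For instance, at d:
  At d: □(r ∧ □r) requires r ∧ □r at every successor {a, b, c}.
    r ∧ □r fails at a, so □(r ∧ □r) is false at d.
      At a: r is false, □r is true, so r ∧ □r is false.
Satisfying worlds: {a}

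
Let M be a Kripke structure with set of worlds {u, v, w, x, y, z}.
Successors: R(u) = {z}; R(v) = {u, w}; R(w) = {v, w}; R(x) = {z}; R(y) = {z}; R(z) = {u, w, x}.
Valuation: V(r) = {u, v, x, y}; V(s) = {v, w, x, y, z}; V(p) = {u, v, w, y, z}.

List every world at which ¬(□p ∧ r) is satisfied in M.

w, z

Let φ = ¬(□p ∧ r). Evaluate φ at each world:
  u (successors {z}): φ is false.
  v (successors {u, w}): φ is false.
  w (successors {v, w}): φ is true.
  x (successors {z}): φ is false.
  y (successors {z}): φ is false.
  z (successors {u, w, x}): φ is true.
For instance, at u:
  At u: □p ∧ r is true, so ¬(□p ∧ r) is false.
    At u: □p is true, r is true, so □p ∧ r is true.
      At u: □p requires p at every successor {z}.
        At z: p is true.
      So □p is true at u.
Satisfying worlds: {w, z}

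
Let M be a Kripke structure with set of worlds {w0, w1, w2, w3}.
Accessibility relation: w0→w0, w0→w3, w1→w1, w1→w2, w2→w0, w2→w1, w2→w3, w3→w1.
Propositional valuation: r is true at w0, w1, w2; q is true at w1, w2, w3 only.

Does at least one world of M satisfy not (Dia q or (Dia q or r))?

Recall that Dia ψ holds at a world iff ψ holds at some accessible world.
Let φ = not (Dia q or (Dia q or r)). Evaluate φ at each world:
  w0 (successors {w0, w3}): φ is false.
  w1 (successors {w1, w2}): φ is false.
  w2 (successors {w0, w1, w3}): φ is false.
  w3 (successors {w1}): φ is false.
For instance, at w1:
  At w1: Dia q or (Dia q or r) is true, so not (Dia q or (Dia q or r)) is false.
    At w1: Dia q is true, Dia q or r is true, so Dia q or (Dia q or r) is true.
      At w1: Dia q requires q at some successor in {w1, w2}.
        q holds at w1, so Dia q is true at w1.
      At w1: Dia q is true, r is true, so Dia q or r is true.

No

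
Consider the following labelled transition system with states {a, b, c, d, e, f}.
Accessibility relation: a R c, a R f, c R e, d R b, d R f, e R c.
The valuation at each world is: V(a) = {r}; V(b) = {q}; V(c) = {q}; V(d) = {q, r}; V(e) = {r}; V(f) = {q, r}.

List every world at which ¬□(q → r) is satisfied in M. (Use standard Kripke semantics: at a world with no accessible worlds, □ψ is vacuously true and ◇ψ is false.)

Let φ = ¬□(q → r). Evaluate φ at each world:
  a (successors {c, f}): φ is true.
  b (successors ∅): φ is false.
  c (successors {e}): φ is false.
  d (successors {b, f}): φ is true.
  e (successors {c}): φ is true.
  f (successors ∅): φ is false.
For instance, at c:
  At c: □(q → r) is true, so ¬□(q → r) is false.
    At c: □(q → r) requires q → r at every successor {e}.
      At e: q → r is true.
    So □(q → r) is true at c.
Satisfying worlds: {a, d, e}

a, d, e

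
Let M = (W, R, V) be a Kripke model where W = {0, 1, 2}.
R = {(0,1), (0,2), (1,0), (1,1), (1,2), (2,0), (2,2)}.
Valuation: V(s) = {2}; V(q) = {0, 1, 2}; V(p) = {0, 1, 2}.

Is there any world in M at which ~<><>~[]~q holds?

No

Recall that []ψ holds at a world iff ψ holds at every accessible world, and <>ψ holds iff ψ holds at some accessible world.
Let φ = ~<><>~[]~q. Evaluate φ at each world:
  0 (successors {1, 2}): φ is false.
  1 (successors {0, 1, 2}): φ is false.
  2 (successors {0, 2}): φ is false.
For instance, at 1:
  At 1: <><>~[]~q is true, so ~<><>~[]~q is false.
    At 1: <><>~[]~q requires <>~[]~q at some successor in {0, 1, 2}.
      <>~[]~q holds at 0, so <><>~[]~q is true at 1.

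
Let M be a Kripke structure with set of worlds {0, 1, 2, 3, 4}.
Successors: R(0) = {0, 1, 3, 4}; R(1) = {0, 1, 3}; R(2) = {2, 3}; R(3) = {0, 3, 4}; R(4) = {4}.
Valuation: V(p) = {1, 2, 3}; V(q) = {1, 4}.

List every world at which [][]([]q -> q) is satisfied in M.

0, 1, 2, 3, 4

Recall that []ψ holds at a world iff ψ holds at every accessible world, and <>ψ holds iff ψ holds at some accessible world.
Let φ = [][]([]q -> q). Evaluate φ at each world:
  0 (successors {0, 1, 3, 4}): φ is true.
  1 (successors {0, 1, 3}): φ is true.
  2 (successors {2, 3}): φ is true.
  3 (successors {0, 3, 4}): φ is true.
  4 (successors {4}): φ is true.
For instance, at 0:
  At 0: [][]([]q -> q) requires []([]q -> q) at every successor {0, 1, 3, 4}.
    At 0: []([]q -> q) is true.
    At 1: []([]q -> q) is true.
    At 3: []([]q -> q) is true.
    At 4: []([]q -> q) is true.
  So [][]([]q -> q) is true at 0.
Satisfying worlds: {0, 1, 2, 3, 4}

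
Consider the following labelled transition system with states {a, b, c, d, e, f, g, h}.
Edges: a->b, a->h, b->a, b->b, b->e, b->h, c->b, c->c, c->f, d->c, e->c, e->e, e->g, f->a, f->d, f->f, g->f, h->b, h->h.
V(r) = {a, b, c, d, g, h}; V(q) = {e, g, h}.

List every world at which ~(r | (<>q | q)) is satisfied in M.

Let φ = ~(r | (<>q | q)). Evaluate φ at each world:
  a (successors {b, h}): φ is false.
  b (successors {a, b, e, h}): φ is false.
  c (successors {b, c, f}): φ is false.
  d (successors {c}): φ is false.
  e (successors {c, e, g}): φ is false.
  f (successors {a, d, f}): φ is true.
  g (successors {f}): φ is false.
  h (successors {b, h}): φ is false.
For instance, at h:
  At h: r | (<>q | q) is true, so ~(r | (<>q | q)) is false.
    At h: r is true, <>q | q is true, so r | (<>q | q) is true.
      At h: <>q is true, q is true, so <>q | q is true.
Satisfying worlds: {f}

f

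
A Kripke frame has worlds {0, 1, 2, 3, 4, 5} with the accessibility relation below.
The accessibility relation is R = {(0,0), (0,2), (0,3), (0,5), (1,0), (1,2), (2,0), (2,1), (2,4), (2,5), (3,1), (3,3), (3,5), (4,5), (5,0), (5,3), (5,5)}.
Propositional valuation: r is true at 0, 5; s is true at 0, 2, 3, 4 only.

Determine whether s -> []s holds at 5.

Yes

Recall that []ψ holds at a world iff ψ holds at every accessible world, and <>ψ holds iff ψ holds at some accessible world.
At 5: s is false, []s is false, so s -> []s is true.
  At 5: []s requires s at every successor {0, 3, 5}.
    s fails at 5, so []s is false at 5.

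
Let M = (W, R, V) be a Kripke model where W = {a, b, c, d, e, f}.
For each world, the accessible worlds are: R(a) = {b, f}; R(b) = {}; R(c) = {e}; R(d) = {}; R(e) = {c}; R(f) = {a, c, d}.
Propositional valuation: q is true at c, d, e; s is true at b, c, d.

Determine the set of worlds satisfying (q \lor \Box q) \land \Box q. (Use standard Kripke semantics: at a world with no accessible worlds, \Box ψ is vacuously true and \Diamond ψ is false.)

Let φ = (q \lor \Box q) \land \Box q. Evaluate φ at each world:
  a (successors {b, f}): φ is false.
  b (successors ∅): φ is true.
  c (successors {e}): φ is true.
  d (successors ∅): φ is true.
  e (successors {c}): φ is true.
  f (successors {a, c, d}): φ is false.
For instance, at f:
  At f: q \lor \Box q is false, \Box q is false, so (q \lor \Box q) \land \Box q is false.
    At f: q is false, \Box q is false, so q \lor \Box q is false.
      At f: \Box q requires q at every successor {a, c, d}.
        q fails at a, so \Box q is false at f.
    At f: \Box q requires q at every successor {a, c, d}.
      q fails at a, so \Box q is false at f.
Satisfying worlds: {b, c, d, e}

b, c, d, e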